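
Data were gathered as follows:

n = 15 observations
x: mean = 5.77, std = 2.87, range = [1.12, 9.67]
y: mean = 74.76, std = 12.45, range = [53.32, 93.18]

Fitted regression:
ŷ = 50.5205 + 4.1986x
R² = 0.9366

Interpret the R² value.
The model explains 93.66% of the variance in y (R² = 0.9366), leaving 6.34% unexplained; the fit is strong.

The coefficient of determination R² is the fraction of the total variation in y that the fitted line accounts for.

Here R² = 0.9366:
- Explained: 93.66% of the variation in y
- Unexplained (residual): 100% − 93.66% = 6.34%
- Rule of thumb (below 0.3 weak; 0.3 to below 0.7 moderate; 0.7 and above strong) → strong

Note: R² never decreases when predictors are added, so it should not be used alone to compare models of different size.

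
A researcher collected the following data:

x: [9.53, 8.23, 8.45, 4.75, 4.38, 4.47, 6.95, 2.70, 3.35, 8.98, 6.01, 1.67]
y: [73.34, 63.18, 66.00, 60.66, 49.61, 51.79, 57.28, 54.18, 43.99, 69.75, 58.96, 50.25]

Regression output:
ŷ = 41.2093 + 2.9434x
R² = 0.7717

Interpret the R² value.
The model explains 77.17% of the variance in y (R² = 0.7717), leaving 22.83% unexplained; the fit is strong.

R² (coefficient of determination) measures the proportion of variance in y explained by the regression model.

Here R² = 0.7717:
- Explained: 77.17% of the variation in y
- Unexplained (residual): 100% − 77.17% = 22.83%
- Rule of thumb (below 0.3 weak; 0.3 to below 0.7 moderate; 0.7 and above strong) → strong

Calculation: R² = 1 − (SS_res / SS_tot), where SS_res is the sum of squared residuals and SS_tot the total sum of squares.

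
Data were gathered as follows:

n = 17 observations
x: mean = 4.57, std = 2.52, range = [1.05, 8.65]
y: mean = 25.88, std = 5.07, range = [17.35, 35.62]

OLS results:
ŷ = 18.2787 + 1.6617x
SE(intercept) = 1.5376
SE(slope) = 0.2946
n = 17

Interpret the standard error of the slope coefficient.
The slope 1.6617 is pinned down to within about ±0.2946 (one SE) by these data — relative uncertainty 17.7%, i.e. precise.

SE(β̂₁) = 0.2946 says: if we drew many samples of n = 17 from the same population and refit each time, the fitted slopes would scatter with a standard deviation of roughly 0.2946 around the true β₁.

Relative precision:
- SE / |β̂₁| = 0.2946 / 1.6617 = 17.7%
- Rule of thumb (under 20%: precise; 20% to under 50%: moderately precise; 50% or more: imprecise) → precise

Rough 95% range (±2 SE): 1.6617 ± 0.5892 → (1.0725, 2.2509).

What drives SE(β̂₁): larger n (here n = 17) → smaller SE; more residual scatter → larger SE; wider spread of x values → smaller SE.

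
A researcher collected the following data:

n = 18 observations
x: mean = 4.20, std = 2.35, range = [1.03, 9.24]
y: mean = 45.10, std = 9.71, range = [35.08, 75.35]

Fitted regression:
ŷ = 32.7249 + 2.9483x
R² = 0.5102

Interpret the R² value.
About 51.02% of the variability in y is accounted for by the regression on x (R² = 0.5102) — a moderate linear fit.

R² (coefficient of determination) measures the proportion of variance in y explained by the regression model.

Here R² = 0.5102:
- Explained: 51.02% of the variation in y
- Unexplained (residual): 100% − 51.02% = 48.98%
- Rule of thumb (below 0.3 weak; 0.3 to below 0.7 moderate; 0.7 and above strong) → moderate

Equivalently, for simple linear regression R² = r², so |r| = √0.5102 ≈ 0.7143.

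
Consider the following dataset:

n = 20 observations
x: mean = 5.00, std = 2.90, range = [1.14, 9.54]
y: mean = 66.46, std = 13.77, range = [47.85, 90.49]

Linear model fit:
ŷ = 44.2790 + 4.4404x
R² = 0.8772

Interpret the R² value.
The model explains 87.72% of the variance in y (R² = 0.8772), leaving 12.28% unexplained; the fit is strong.

R² = 1 − SS_res/SS_tot compares the residual scatter to the total scatter of y about its mean.

Here R² = 0.8772:
- Explained: 87.72% of the variation in y
- Unexplained (residual): 100% − 87.72% = 12.28%
- Rule of thumb (below 0.3 weak; 0.3 to below 0.7 moderate; 0.7 and above strong) → strong

Calculation: R² = 1 − (SS_res / SS_tot), where SS_res is the sum of squared residuals and SS_tot the total sum of squares.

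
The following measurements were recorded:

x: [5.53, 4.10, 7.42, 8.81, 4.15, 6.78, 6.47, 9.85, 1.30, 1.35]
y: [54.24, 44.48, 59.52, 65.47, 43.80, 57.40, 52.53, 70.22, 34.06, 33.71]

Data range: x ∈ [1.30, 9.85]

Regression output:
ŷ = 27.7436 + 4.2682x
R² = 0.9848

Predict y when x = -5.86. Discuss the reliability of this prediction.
The equation gives ŷ = 2.7319; however x = -5.86 is 7.16 units below the observed range, so this extrapolated value should not be trusted.

Prediction calculation:
ŷ = 27.7436 + 4.2682 × (-5.86)
ŷ = 2.7319

Reliability:
- Data range: x ∈ [1.30, 9.85]
- Prediction point: x = -5.86 is 7.16 units below the observed range → this is EXTRAPOLATION, not interpolation

Why that matters here:
- The linear relationship may not hold outside the observed range
- R² describes fit only over the sampled x values; it says nothing about behaviour beyond them

A defensible statement: 'if the linear trend continued to x = -5.86, y would be about 2.7319' — the premise is untested.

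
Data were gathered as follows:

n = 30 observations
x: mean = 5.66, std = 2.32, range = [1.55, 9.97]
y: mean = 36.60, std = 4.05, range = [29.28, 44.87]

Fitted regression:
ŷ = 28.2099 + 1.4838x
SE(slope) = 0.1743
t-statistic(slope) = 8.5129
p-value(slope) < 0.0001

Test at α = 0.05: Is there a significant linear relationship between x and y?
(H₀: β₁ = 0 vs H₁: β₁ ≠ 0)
p-value < 0.0001 < α = 0.05, so we reject H₀. The relationship is significant.

Hypothesis test for the slope coefficient:

H₀: β₁ = 0 (no linear relationship)
H₁: β₁ ≠ 0 (linear relationship exists)

Test statistic: t = β̂₁ / SE(β̂₁) = 1.4838 / 0.1743 = 8.5129

The p-value (<0.0001) is the probability, under H₀, of a t-statistic at least as extreme as |t| = 8.5129 (two-sided, df = n − 2 = 28).

Decision rule: reject H₀ if p-value < α.
p-value < 0.0001 < α = 0.05 → reject H₀.

There is sufficient evidence at the 5% significance level to conclude that a linear relationship exists between x and y.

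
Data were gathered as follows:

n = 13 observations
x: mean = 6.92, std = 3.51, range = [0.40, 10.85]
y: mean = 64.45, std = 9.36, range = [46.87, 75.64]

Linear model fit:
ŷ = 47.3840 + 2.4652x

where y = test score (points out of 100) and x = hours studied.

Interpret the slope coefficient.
On average, test score is about 2.4652 points higher for every extra hour of study time.

The slope coefficient β₁ = 2.4652 represents the marginal effect of study time on test score.

Interpretation:
- Study time up by 1 hour → predicted test score increases by 2.4652 points
- The effect is assumed constant over the observed range of x (linearity)

(β₀ = 47.3840 is the fitted value at x = 0 and is not part of the slope interpretation.)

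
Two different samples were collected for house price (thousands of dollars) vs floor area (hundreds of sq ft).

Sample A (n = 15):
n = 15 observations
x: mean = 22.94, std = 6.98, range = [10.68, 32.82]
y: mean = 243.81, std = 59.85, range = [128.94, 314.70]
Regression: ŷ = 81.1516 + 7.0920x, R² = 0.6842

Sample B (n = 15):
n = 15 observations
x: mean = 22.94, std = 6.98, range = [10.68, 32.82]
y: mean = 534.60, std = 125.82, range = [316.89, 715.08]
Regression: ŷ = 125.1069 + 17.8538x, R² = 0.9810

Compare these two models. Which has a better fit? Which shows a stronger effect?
Model B has the better fit (R² = 0.9810 vs 0.6842). Model B shows the stronger effect (|β₁| = 17.8538 vs 7.0920).

Model Comparison:

Goodness of fit (R²):
- Model A: R² = 0.6842 → 68.42% of variance in house price explained
- Model B: R² = 0.9810 → 98.10% of variance in house price explained
- 0.9810 > 0.6842 → Model B has the better fit

Strength of effect — compare |β₁|:
- Model A: β₁ = 7.0920 → predicted house price rises 7.0920 thousand dollars per additional hundred sq ft of floor area
- Model B: β₁ = 17.8538 → predicted house price rises 17.8538 thousand dollars per additional hundred sq ft of floor area
- |7.0920| < |17.8538| → Model B shows the stronger marginal effect

Note: The two samples could reflect different populations, time periods, or measurement quality.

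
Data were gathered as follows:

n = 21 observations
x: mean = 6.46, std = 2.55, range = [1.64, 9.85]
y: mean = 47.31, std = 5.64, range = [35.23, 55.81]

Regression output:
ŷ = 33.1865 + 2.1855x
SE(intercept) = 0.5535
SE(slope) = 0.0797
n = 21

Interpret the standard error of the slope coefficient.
SE(slope) = 0.0797 measures the uncertainty in the estimated slope. The coefficient is estimated precisely (SE/|β̂₁| = 3.6%).

What SE measures:
- The standard error quantifies the sampling variability of the coefficient estimate
- It is the estimated standard deviation of β̂₁ across hypothetical repeated samples of the same size
- Smaller SE → more precise estimate

Relative precision:
- SE / |β̂₁| = 0.0797 / 2.1855 = 3.6%
- Rule of thumb (under 20%: precise; 20% to under 50%: moderately precise; 50% or more: imprecise) → precise

Link to interval estimation: a confidence interval for β₁ is β̂₁ ± t* × 0.0797, so SE sets the half-width per unit of t*.

What drives SE(β̂₁): more residual scatter → larger SE.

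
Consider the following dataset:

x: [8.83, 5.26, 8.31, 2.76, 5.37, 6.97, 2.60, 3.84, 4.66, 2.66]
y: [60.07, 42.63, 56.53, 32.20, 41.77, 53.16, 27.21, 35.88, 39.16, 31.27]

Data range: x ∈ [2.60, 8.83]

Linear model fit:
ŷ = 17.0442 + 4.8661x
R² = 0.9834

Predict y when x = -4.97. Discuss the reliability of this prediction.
ŷ = -7.1403 (extrapolation — x = -4.97 lies outside [2.60, 8.83], so reliability is low).

Prediction calculation:
ŷ = 17.0442 + 4.8661 × (-4.97)
ŷ = -7.1403

Reliability:
- Data range: x ∈ [2.60, 8.83]
- Prediction point: x = -4.97 is 7.57 units below the observed range → this is EXTRAPOLATION, not interpolation

Why that matters here:
- The linear relationship may not hold outside the observed range
- R² describes fit only over the sampled x values; it says nothing about behaviour beyond them

The R² = 0.9834 only validates the fit within [2.60, 8.83]; treat ŷ = -7.1403 with caution.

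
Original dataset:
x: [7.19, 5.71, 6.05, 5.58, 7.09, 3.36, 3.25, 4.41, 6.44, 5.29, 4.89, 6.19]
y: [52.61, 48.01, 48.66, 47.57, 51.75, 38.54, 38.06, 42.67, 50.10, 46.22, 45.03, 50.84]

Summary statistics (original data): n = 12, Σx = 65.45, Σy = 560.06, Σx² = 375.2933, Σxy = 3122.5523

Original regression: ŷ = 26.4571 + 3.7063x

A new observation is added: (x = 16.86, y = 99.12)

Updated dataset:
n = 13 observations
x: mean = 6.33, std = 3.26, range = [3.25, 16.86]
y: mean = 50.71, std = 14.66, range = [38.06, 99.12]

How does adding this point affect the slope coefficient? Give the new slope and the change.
The slope changes from 3.7063 to 4.4803 (change of +0.7740, or +20.9%).

The new point has HIGH LEVERAGE: x = 16.86 is far from the original mean x̄ = 65.45/12 ≈ 5.45 (original range [3.25, 7.19]).

Step 1: Update the sums with the new point (n goes from 12 to 13)
Σx  = 65.45 + 16.86 = 82.31
Σy  = 560.06 + 99.12 = 659.18
Σx² = 375.2933 + 16.86² = 375.2933 + 284.2596 = 659.5529
Σxy = 3122.5523 + 16.86×99.12 = 3122.5523 + 1671.1632 = 4793.7155

Step 2: Recompute the slope with b₁ = (nΣxy − ΣxΣy) / (nΣx² − (Σx)²)
Numerator   = 13×4793.7155 − 82.31×659.18 = 62318.3015 − 54257.1058 = 8061.1957
Denominator = 13×659.5529 − 82.31² = 8574.1877 − 6774.9361 = 1799.2516
b₁(new) = 8061.1957 / 1799.2516 = 4.4803

(Same formula on the original sums: (12×3122.5523 − 65.45×560.06) / (12×375.2933 − 65.45²) = 814.7006 / 219.8171 = 3.7063, matching the given fit.)

Step 3: Change in slope
Δβ₁ = 4.4803 − 3.7063 = +0.7740
Relative change = +0.7740 / 3.7063 × 100% = +20.9%
→ the slope increases when the point is added.

Because the point sits above the extension of the original line at a high-leverage x, it tilts the fit up.
In practice: refit with and without it and report both if conclusions differ.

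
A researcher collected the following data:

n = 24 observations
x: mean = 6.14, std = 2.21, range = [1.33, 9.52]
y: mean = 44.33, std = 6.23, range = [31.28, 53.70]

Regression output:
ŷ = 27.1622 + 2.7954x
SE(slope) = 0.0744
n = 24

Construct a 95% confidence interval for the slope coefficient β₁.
The 95% CI for β₁ is (2.6411, 2.9497)

Confidence interval for the slope:

The 95% CI for β₁ is: β̂₁ ± t*(α/2, n-2) × SE(β̂₁)

Step 1: Find critical t-value
- Confidence level = 0.95
- Degrees of freedom = n - 2 = 24 - 2 = 22
- t*(α/2, 22) = 2.0739

Step 2: Calculate margin of error
Margin = 2.0739 × 0.0744 = 0.1543

Step 3: Construct interval
CI = 2.7954 ± 0.1543
CI = (2.6411, 2.9497)

Interpretation: each one-unit increase in x is associated with a change in mean y of between 2.6411 and 2.9497, with 95% confidence.
Both endpoints are positive, so the data support a genuinely positive slope at this confidence level.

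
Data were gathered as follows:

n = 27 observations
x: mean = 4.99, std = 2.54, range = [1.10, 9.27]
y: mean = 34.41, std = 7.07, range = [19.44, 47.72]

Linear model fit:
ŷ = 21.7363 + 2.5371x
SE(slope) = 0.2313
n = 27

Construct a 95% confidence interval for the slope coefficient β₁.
The 95% CI for β₁ is (2.0607, 3.0135)

Confidence interval for the slope:

The 95% CI for β₁ is: β̂₁ ± t*(α/2, n-2) × SE(β̂₁)

Step 1: Find critical t-value
- Confidence level = 0.95
- Degrees of freedom = n - 2 = 27 - 2 = 25
- t*(α/2, 25) = 2.0595

Step 2: Calculate margin of error
Margin = 2.0595 × 0.2313 = 0.4764

Step 3: Construct interval
CI = 2.5371 ± 0.4764
CI = (2.0607, 3.0135)

Interpretation: We are 95% confident that the true slope β₁ lies between 2.0607 and 3.0135.
The interval does not include 0, suggesting a significant linear relationship.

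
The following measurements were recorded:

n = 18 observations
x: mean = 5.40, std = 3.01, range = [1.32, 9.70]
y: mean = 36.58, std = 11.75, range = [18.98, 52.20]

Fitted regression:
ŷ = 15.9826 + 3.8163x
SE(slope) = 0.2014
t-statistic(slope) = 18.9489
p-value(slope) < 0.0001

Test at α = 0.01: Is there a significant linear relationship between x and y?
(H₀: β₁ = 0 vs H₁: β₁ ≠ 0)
Reject H₀: p-value < 0.0001 < α = 0.01. The linear relationship is significant at the 1% level.

Hypothesis test for the slope coefficient:

H₀: β₁ = 0 (no linear relationship)
H₁: β₁ ≠ 0 (linear relationship exists)

Test statistic: t = β̂₁ / SE(β̂₁) = 3.8163 / 0.2014 = 18.9489

p < 0.0001: how often a slope estimate this far from 0 (in SE units) would arise by chance if β₁ were truly 0.

Decision rule: reject H₀ if p-value < α.
p-value < 0.0001 < α = 0.01 → reject H₀.

At α = 0.01 the data do provide convincing evidence of a nonzero slope.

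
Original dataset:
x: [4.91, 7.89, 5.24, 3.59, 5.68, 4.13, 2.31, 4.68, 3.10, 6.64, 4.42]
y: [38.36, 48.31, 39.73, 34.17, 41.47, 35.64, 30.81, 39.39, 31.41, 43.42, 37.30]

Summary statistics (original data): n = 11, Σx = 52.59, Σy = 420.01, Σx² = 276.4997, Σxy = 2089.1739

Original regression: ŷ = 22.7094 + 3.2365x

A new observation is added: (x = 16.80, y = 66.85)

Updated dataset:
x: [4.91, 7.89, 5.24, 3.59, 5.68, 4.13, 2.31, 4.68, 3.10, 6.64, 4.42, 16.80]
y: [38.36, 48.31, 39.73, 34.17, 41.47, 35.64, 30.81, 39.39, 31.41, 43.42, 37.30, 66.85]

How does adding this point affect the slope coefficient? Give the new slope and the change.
Adding the point moves β₁ from 3.2365 to 2.5207, i.e. it decreases by 0.7158 (-22.1%).

x = 16.80 lies well outside the original x-range [2.31, 7.89] (x̄ ≈ 4.78), so this observation has high leverage and can move the slope substantially.

Step 1: Update the sums with the new point (n goes from 11 to 12)
Σx  = 52.59 + 16.80 = 69.39
Σy  = 420.01 + 66.85 = 486.86
Σx² = 276.4997 + 16.80² = 276.4997 + 282.2400 = 558.7397
Σxy = 2089.1739 + 16.80×66.85 = 2089.1739 + 1123.0800 = 3212.2539

Step 2: Recompute the slope with b₁ = (nΣxy − ΣxΣy) / (nΣx² − (Σx)²)
Numerator   = 12×3212.2539 − 69.39×486.86 = 38547.0468 − 33783.2154 = 4763.8314
Denominator = 12×558.7397 − 69.39² = 6704.8764 − 4814.9721 = 1889.9043
b₁(new) = 4763.8314 / 1889.9043 = 2.5207

(Same formula on the original sums: (11×2089.1739 − 52.59×420.01) / (11×276.4997 − 52.59²) = 892.5870 / 275.7886 = 3.2365, matching the given fit.)

Step 3: Change in slope
Δβ₁ = 2.5207 − 3.2365 = -0.7158
Relative change = -0.7158 / 3.2365 × 100% = -22.1%
→ the slope decreases when the point is added.

A high-leverage point only changes the slope if it is off the original line; here y = 66.85 is below the original trend, so the slope decreases.
In practice: refit with and without it and report both if conclusions differ; examine leverage (hᵢ) and Cook's distance rather than deleting it automatically.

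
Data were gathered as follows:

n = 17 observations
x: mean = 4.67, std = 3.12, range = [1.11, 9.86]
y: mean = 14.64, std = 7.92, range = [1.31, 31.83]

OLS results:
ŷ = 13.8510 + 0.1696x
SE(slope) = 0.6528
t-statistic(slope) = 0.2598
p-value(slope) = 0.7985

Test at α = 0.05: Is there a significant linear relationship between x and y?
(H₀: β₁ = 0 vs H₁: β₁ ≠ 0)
Fail to reject H₀: p-value = 0.7985 ≥ α = 0.05. The linear relationship is not significant at the 5% level.

Hypothesis test for the slope coefficient:

H₀: β₁ = 0 (no linear relationship)
H₁: β₁ ≠ 0 (linear relationship exists)

Test statistic: t = β̂₁ / SE(β̂₁) = 0.1696 / 0.6528 = 0.2598

The p-value (0.7985) is the probability, under H₀, of a t-statistic at least as extreme as |t| = 0.2598 (two-sided, df = n − 2 = 15).

Decision rule: reject H₀ if p-value < α.
p-value = 0.7985 ≥ α = 0.05 → fail to reject H₀.

At α = 0.05 the data do not provide convincing evidence of a nonzero slope.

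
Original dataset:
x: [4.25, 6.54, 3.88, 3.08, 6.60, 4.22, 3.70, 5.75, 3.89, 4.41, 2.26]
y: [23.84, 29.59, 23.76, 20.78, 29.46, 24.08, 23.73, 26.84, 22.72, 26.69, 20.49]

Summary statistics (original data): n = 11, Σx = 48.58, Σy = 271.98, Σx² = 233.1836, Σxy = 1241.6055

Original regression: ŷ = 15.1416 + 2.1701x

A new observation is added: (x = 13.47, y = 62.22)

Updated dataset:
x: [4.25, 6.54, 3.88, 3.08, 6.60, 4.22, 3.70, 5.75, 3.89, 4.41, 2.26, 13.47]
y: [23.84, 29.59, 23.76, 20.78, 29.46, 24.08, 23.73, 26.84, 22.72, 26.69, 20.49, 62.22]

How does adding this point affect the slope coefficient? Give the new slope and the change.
New slope β₁ = 3.7496 versus 2.1701 before: a change of +1.5795 (+72.8%).

x = 13.47 lies well outside the original x-range [2.26, 6.60] (x̄ ≈ 4.42), so this observation has high leverage and can move the slope substantially.

Step 1: Update the sums with the new point (n goes from 11 to 12)
Σx  = 48.58 + 13.47 = 62.05
Σy  = 271.98 + 62.22 = 334.20
Σx² = 233.1836 + 13.47² = 233.1836 + 181.4409 = 414.6245
Σxy = 1241.6055 + 13.47×62.22 = 1241.6055 + 838.1034 = 2079.7089

Step 2: Recompute the slope with b₁ = (nΣxy − ΣxΣy) / (nΣx² − (Σx)²)
Numerator   = 12×2079.7089 − 62.05×334.20 = 24956.5068 − 20737.1100 = 4219.3968
Denominator = 12×414.6245 − 62.05² = 4975.4940 − 3850.2025 = 1125.2915
b₁(new) = 4219.3968 / 1125.2915 = 3.7496

(Same formula on the original sums: (11×1241.6055 − 48.58×271.98) / (11×233.1836 − 48.58²) = 444.8721 / 205.0032 = 2.1701, matching the given fit.)

Step 3: Change in slope
Δβ₁ = 3.7496 − 2.1701 = +1.5795
Relative change = +1.5795 / 2.1701 × 100% = +72.8%
→ the slope increases when the point is added.

A high-leverage point only changes the slope if it is off the original line; here y = 62.22 is above the original trend, so the slope increases.
In practice: check such a point for data-entry or measurement error; refit with and without it and report both if conclusions differ.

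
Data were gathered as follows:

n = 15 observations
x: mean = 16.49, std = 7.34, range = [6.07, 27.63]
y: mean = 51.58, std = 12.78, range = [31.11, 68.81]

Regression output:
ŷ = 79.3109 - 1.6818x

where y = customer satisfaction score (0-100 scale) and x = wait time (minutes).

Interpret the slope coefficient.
An increase of one minute in wait time is associated with a 1.6818 points decrease in predicted satisfaction score.

The slope coefficient β₁ = -1.6818 represents the marginal effect of wait time on satisfaction score.

Interpretation:
- Wait time up by 1 minute → predicted satisfaction score decreases by 1.6818 points
- This is a linear approximation: the same per-unit change is assumed across the whole observed x range

The intercept β₀ = 79.3109 is the predicted satisfaction score when wait time = 0; since the smallest observed x is 6.07, this is an extrapolation and mainly anchors the line.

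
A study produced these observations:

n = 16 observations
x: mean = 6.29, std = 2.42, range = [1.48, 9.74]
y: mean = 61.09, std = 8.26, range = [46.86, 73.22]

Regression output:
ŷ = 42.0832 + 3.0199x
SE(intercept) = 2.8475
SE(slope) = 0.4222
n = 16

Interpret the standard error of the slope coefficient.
SE(slope) = 0.4222 measures the uncertainty in the estimated slope. The coefficient is estimated precisely (SE/|β̂₁| = 14.0%).

SE(β̂₁) = 0.4222 says: if we drew many samples of n = 16 from the same population and refit each time, the fitted slopes would scatter with a standard deviation of roughly 0.4222 around the true β₁.

Relative precision:
- SE / |β̂₁| = 0.4222 / 3.0199 = 14.0%
- Rule of thumb (under 20%: precise; 20% to under 50%: moderately precise; 50% or more: imprecise) → precise

Rough 95% range (±2 SE): 3.0199 ± 0.8444 → (2.1755, 3.8643).

What drives SE(β̂₁): larger n (here n = 16) → smaller SE; wider spread of x values → smaller SE; more residual scatter → larger SE.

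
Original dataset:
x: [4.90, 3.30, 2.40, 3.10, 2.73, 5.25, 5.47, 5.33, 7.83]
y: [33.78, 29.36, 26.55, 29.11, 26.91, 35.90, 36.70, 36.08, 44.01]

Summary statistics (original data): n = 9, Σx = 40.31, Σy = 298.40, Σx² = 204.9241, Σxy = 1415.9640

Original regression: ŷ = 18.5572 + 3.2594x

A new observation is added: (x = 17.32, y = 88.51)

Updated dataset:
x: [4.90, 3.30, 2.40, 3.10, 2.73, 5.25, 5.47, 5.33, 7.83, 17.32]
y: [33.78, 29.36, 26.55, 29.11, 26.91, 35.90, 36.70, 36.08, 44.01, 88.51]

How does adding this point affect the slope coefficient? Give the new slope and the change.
The slope changes from 3.2594 to 4.1624 (change of +0.9030, or +27.7%).

x = 17.32 lies well outside the original x-range [2.40, 7.83] (x̄ ≈ 4.48), so this observation has high leverage and can move the slope substantially.

Step 1: Update the sums with the new point (n goes from 9 to 10)
Σx  = 40.31 + 17.32 = 57.63
Σy  = 298.40 + 88.51 = 386.91
Σx² = 204.9241 + 17.32² = 204.9241 + 299.9824 = 504.9065
Σxy = 1415.9640 + 17.32×88.51 = 1415.9640 + 1532.9932 = 2948.9572

Step 2: Recompute the slope with b₁ = (nΣxy − ΣxΣy) / (nΣx² − (Σx)²)
Numerator   = 10×2948.9572 − 57.63×386.91 = 29489.5720 − 22297.6233 = 7191.9487
Denominator = 10×504.9065 − 57.63² = 5049.0650 − 3321.2169 = 1727.8481
b₁(new) = 7191.9487 / 1727.8481 = 4.1624

(Same formula on the original sums: (9×1415.9640 − 40.31×298.40) / (9×204.9241 − 40.31²) = 715.1720 / 219.4208 = 3.2594, matching the given fit.)

Step 3: Change in slope
Δβ₁ = 4.1624 − 3.2594 = +0.9030
Relative change = +0.9030 / 3.2594 × 100% = +27.7%
→ the slope increases when the point is added.

Because the point sits above the extension of the original line at a high-leverage x, it tilts the fit up.
In practice: examine leverage (hᵢ) and Cook's distance rather than deleting it automatically; refit with and without it and report both if conclusions differ.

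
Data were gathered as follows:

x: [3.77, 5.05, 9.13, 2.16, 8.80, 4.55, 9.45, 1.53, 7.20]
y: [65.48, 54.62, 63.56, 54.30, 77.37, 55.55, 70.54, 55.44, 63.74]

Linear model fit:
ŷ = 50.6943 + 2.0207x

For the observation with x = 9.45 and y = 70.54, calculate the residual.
Residual = 0.7501

The residual is the difference between the actual value and the predicted value:

Residual = y - ŷ

Step 1: Calculate predicted value
ŷ = 50.6943 + 2.0207 × 9.45
ŷ = 69.7899

Step 2: Calculate residual
Residual = 70.54 - 69.7899
Residual = 0.7501

Sign check: y > ŷ, so the point is above the line and the fit underestimates here.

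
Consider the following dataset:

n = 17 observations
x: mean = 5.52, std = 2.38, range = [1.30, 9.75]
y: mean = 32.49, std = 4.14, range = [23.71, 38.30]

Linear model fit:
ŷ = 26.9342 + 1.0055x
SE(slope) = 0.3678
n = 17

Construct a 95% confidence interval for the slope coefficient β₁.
The 95% CI for β₁ is (0.2216, 1.7894)

Confidence interval for the slope:

The 95% CI for β₁ is: β̂₁ ± t*(α/2, n-2) × SE(β̂₁)

Step 1: Find critical t-value
- Confidence level = 0.95
- Degrees of freedom = n - 2 = 17 - 2 = 15
- t*(α/2, 15) = 2.1314

Step 2: Calculate margin of error
Margin = 2.1314 × 0.3678 = 0.7839

Step 3: Construct interval
CI = 1.0055 ± 0.7839
CI = (0.2216, 1.7894)

Interpretation: intervals built this way capture the true β₁ in 95% of repeated samples; here the plausible range for the per-unit effect of x on y is 0.2216 to 1.7894.
Both endpoints are positive, so the data support a genuinely positive slope at this confidence level.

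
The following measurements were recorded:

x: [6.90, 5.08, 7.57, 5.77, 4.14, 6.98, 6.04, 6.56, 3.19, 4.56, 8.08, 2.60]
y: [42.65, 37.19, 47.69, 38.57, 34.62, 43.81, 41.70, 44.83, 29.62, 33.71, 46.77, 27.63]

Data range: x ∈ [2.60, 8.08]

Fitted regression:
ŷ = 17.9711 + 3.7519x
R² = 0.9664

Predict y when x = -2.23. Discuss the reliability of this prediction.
ŷ = 9.6044, but this is extrapolation (below the data range [2.60, 8.08]) and may be unreliable.

Prediction calculation:
ŷ = 17.9711 + 3.7519 × (-2.23)
ŷ = 9.6044

Reliability:
- Data range: x ∈ [2.60, 8.08]
- Prediction point: x = -2.23 is 4.83 units below the observed range → this is EXTRAPOLATION, not interpolation

Why that matters here:
- R² describes fit only over the sampled x values; it says nothing about behaviour beyond them
- The standard error of prediction grows with (x − x̄)², and x = -2.23 is far from x̄ = 5.62

The R² = 0.9664 only validates the fit within [2.60, 8.08]; treat ŷ = 9.6044 with caution.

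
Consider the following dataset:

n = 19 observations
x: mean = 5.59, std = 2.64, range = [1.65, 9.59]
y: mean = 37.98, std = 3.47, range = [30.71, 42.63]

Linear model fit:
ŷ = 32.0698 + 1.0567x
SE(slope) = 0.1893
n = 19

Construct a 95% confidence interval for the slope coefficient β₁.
The 95% CI for β₁ is (0.6573, 1.4561)

Confidence interval for the slope:

The 95% CI for β₁ is: β̂₁ ± t*(α/2, n-2) × SE(β̂₁)

Step 1: Find critical t-value
- Confidence level = 0.95
- Degrees of freedom = n - 2 = 19 - 2 = 17
- t*(α/2, 17) = 2.1098

Step 2: Calculate margin of error
Margin = 2.1098 × 0.1893 = 0.3994

Step 3: Construct interval
CI = 1.0567 ± 0.3994
CI = (0.6573, 1.4561)

Interpretation: intervals built this way capture the true β₁ in 95% of repeated samples; here the plausible range for the per-unit effect of x on y is 0.6573 to 1.4561.
Since 0 is outside the interval, a two-sided test at α = 0.05 would reject H₀: β₁ = 0.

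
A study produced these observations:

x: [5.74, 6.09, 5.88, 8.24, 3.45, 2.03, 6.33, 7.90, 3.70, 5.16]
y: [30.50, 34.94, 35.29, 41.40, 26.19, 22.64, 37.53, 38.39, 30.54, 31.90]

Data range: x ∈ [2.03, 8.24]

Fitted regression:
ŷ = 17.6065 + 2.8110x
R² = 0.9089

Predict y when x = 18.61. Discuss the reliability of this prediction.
ŷ = 69.9192 (extrapolation — x = 18.61 lies outside [2.03, 8.24], so reliability is low).

Prediction calculation:
ŷ = 17.6065 + 2.8110 × 18.61
ŷ = 69.9192

Reliability:
- Data range: x ∈ [2.03, 8.24]
- Prediction point: x = 18.61 is 10.37 units above the observed range → this is EXTRAPOLATION, not interpolation

Why that matters here:
- Real relationships often flatten, saturate, or turn nonlinear at extremes
- R² describes fit only over the sampled x values; it says nothing about behaviour beyond them

A defensible statement: 'if the linear trend continued to x = 18.61, y would be about 69.9192' — the premise is untested.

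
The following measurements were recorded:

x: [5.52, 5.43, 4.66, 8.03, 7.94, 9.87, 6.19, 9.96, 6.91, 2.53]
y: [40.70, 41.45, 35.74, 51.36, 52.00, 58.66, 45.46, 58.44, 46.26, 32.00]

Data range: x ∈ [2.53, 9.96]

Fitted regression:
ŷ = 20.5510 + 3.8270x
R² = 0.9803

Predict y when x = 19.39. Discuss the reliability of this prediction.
ŷ = 94.7565, but this is extrapolation (above the data range [2.53, 9.96]) and may be unreliable.

Prediction calculation:
ŷ = 20.5510 + 3.8270 × 19.39
ŷ = 94.7565

Reliability:
- Data range: x ∈ [2.53, 9.96]
- Prediction point: x = 19.39 is 9.43 units above the observed range → this is EXTRAPOLATION, not interpolation

Why that matters here:
- The linear relationship may not hold outside the observed range
- The standard error of prediction grows with (x − x̄)², and x = 19.39 is far from x̄ = 6.70
- There are no observations near this x to validate the fitted line there

A defensible statement: 'if the linear trend continued to x = 19.39, y would be about 94.7565' — the premise is untested.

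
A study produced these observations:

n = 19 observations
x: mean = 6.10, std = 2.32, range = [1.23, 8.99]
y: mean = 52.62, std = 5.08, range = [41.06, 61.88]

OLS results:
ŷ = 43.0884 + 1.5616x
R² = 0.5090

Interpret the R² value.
The model explains 50.90% of the variance in y (R² = 0.5090), leaving 49.10% unexplained; the fit is moderate.

R² = 1 − SS_res/SS_tot compares the residual scatter to the total scatter of y about its mean.

Here R² = 0.5090:
- Explained: 50.90% of the variation in y
- Unexplained (residual): 100% − 50.90% = 49.10%
- Rule of thumb (below 0.3 weak; 0.3 to below 0.7 moderate; 0.7 and above strong) → moderate

Note: R² says nothing about causation, and a high R² does not by itself mean the linear form is appropriate — check the residuals.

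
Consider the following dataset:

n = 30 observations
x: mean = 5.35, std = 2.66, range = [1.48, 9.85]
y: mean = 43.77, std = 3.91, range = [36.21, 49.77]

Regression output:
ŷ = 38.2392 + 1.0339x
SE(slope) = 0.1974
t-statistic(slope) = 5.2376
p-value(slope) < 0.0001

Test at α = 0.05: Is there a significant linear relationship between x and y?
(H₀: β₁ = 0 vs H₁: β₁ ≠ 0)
Reject H₀: p-value < 0.0001 < α = 0.05. The linear relationship is significant at the 5% level.

Hypothesis test for the slope coefficient:

H₀: β₁ = 0 (no linear relationship)
H₁: β₁ ≠ 0 (linear relationship exists)

Test statistic: t = β̂₁ / SE(β̂₁) = 1.0339 / 0.1974 = 5.2376

p < 0.0001: how often a slope estimate this far from 0 (in SE units) would arise by chance if β₁ were truly 0.

Decision rule: reject H₀ if p-value < α.
p-value < 0.0001 < α = 0.05 → reject H₀.

There is sufficient evidence at the 5% significance level to conclude that a linear relationship exists between x and y.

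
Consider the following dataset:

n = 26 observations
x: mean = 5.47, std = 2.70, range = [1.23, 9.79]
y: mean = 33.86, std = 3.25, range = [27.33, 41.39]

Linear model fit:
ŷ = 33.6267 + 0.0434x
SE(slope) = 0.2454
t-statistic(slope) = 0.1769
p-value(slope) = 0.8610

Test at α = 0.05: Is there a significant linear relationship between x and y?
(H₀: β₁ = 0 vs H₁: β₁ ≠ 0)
p-value = 0.8610 ≥ α = 0.05, so we fail to reject H₀. The relationship is not significant.

Hypothesis test for the slope coefficient:

H₀: β₁ = 0 (no linear relationship)
H₁: β₁ ≠ 0 (linear relationship exists)

Test statistic: t = β̂₁ / SE(β̂₁) = 0.0434 / 0.2454 = 0.1769

With df = 24, the two-sided p-value for |t| = 0.1769 is 0.8610.

Decision rule: reject H₀ if p-value < α.
p-value = 0.8610 ≥ α = 0.05 → fail to reject H₀.

There is not sufficient evidence at the 5% significance level to conclude that a linear relationship exists between x and y.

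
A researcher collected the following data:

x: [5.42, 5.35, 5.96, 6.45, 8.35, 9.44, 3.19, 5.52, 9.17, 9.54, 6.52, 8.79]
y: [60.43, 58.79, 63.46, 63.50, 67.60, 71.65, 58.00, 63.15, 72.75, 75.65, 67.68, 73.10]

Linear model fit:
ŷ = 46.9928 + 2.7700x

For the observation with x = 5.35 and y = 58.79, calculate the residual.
Residual = -3.0223

The residual is the difference between the actual value and the predicted value:

Residual = y - ŷ

Step 1: Calculate predicted value
ŷ = 46.9928 + 2.7700 × 5.35
ŷ = 61.8123

Step 2: Calculate residual
Residual = 58.79 - 61.8123
Residual = -3.0223

The residual is negative, so the observed y = 58.79 sits below the regression line (the line overestimates it by 3.0223).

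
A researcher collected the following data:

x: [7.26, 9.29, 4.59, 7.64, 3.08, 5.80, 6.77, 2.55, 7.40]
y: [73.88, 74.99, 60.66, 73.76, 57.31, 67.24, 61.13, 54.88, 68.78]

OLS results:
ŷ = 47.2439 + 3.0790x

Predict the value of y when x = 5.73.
ŷ = 64.8866

Plug x = 5.73 into the fitted line:

ŷ = 47.2439 + 3.0790 × 5.73
ŷ = 47.2439 + 17.6427
ŷ = 64.8866

This is a point prediction; actual observations scatter around it by roughly the residual standard deviation.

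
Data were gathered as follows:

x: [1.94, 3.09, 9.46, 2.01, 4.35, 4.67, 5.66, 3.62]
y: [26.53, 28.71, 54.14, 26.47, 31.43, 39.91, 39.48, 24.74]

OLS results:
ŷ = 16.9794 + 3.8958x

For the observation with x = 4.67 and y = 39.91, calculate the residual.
Residual = 4.7372

The residual is the difference between the actual value and the predicted value:

Residual = y - ŷ

Step 1: Calculate predicted value
ŷ = 16.9794 + 3.8958 × 4.67
ŷ = 35.1728

Step 2: Calculate residual
Residual = 39.91 - 35.1728
Residual = 4.7372

Sign check: y > ŷ, so the point is above the line and the fit underestimates here.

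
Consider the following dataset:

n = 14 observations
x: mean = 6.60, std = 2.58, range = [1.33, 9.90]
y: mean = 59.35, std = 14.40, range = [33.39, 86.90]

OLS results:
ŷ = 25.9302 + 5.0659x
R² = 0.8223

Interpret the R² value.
The model explains 82.23% of the variance in y (R² = 0.8223), leaving 17.77% unexplained; the fit is strong.

R² = 1 − SS_res/SS_tot compares the residual scatter to the total scatter of y about its mean.

Here R² = 0.8223:
- Explained: 82.23% of the variation in y
- Unexplained (residual): 100% − 82.23% = 17.77%
- Rule of thumb (below 0.3 weak; 0.3 to below 0.7 moderate; 0.7 and above strong) → strong

Note: R² says nothing about causation, and a high R² does not by itself mean the linear form is appropriate — check the residuals.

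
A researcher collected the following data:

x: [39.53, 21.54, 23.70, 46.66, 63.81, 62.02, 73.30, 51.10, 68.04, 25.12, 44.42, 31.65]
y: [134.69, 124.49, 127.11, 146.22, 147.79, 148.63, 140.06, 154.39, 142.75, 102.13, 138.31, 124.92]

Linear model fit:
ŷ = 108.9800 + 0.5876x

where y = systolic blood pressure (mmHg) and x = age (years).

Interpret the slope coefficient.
An increase of one year in age is associated with a 0.5876 mmHg increase in predicted blood pressure.

The slope coefficient β₁ = 0.5876 represents the marginal effect of age on blood pressure.

Interpretation:
- Age up by 1 year → predicted blood pressure increases by 0.5876 mmHg
- This is a linear approximation: the same per-unit change is assumed across the whole observed x range
- The slope describes association in these data, not necessarily a causal effect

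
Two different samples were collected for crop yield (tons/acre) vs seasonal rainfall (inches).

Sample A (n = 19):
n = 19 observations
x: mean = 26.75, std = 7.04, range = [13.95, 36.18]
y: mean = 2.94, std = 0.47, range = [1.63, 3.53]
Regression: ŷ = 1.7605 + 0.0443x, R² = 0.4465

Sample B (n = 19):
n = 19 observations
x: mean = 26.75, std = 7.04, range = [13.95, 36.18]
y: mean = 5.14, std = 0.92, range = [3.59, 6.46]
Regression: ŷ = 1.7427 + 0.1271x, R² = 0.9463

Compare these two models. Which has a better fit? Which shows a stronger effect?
Model B has the better fit (R² = 0.9463 vs 0.4465). Model B shows the stronger effect (|β₁| = 0.1271 vs 0.0443).

Model Comparison:

Goodness of fit (R²):
- Model A: R² = 0.4465 → 44.65% of variance in crop yield explained
- Model B: R² = 0.9463 → 94.63% of variance in crop yield explained
- 0.9463 > 0.4465 → Model B has the better fit

Which has the larger per-inch effect? (|β₁|)
- Model A: β₁ = 0.0443 → predicted crop yield rises 0.0443 tons/acre per additional inch of rainfall
- Model B: β₁ = 0.1271 → predicted crop yield rises 0.1271 tons/acre per additional inch of rainfall
- |0.0443| < |0.1271| → Model B shows the stronger marginal effect

Notes:
- R² measures how tightly points cluster around the line; β₁ measures how steep the line is — they answer different questions.
- A better fit (higher R²) doesn't necessarily mean a more important relationship.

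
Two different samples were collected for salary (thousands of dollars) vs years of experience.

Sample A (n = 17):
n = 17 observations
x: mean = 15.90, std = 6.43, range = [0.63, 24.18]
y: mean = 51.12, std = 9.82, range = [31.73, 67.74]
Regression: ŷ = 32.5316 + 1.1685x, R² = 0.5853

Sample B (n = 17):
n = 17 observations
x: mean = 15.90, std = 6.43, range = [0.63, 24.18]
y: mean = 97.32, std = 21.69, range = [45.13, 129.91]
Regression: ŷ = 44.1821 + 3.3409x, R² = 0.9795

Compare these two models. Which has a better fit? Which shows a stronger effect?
Model B has the better fit (R² = 0.9795 vs 0.5853). Model B shows the stronger effect (|β₁| = 3.3409 vs 1.1685).

Model Comparison:

Which explains more variance? (R²)
- Model A: R² = 0.5853 → 58.53% of variance in salary explained
- Model B: R² = 0.9795 → 97.95% of variance in salary explained
- 0.9795 > 0.5853 → Model B has the better fit

Strength of effect — compare |β₁|:
- Model A: β₁ = 1.1685 → predicted salary rises 1.1685 thousand dollars per additional year of experience
- Model B: β₁ = 3.3409 → predicted salary rises 3.3409 thousand dollars per additional year of experience
- |1.1685| < |3.3409| → Model B shows the stronger marginal effect

Notes:
- R² measures how tightly points cluster around the line; β₁ measures how steep the line is — they answer different questions.
- A better fit (higher R²) doesn't necessarily mean a more important relationship.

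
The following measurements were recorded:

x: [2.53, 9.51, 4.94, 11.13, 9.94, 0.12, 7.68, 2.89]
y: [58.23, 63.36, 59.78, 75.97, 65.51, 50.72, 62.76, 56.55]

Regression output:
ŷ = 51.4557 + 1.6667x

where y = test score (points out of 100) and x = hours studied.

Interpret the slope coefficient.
An increase of one hour in study time is associated with a 1.6667 points increase in predicted test score.

The slope β₁ = 1.6667 gives the rate at which the fitted test score changes with study time.

Interpretation:
- Study time up by 1 hour → predicted test score increases by 1.6667 points
- The effect is assumed constant over the observed range of x (linearity)
- The slope describes association in these data, not necessarily a causal effect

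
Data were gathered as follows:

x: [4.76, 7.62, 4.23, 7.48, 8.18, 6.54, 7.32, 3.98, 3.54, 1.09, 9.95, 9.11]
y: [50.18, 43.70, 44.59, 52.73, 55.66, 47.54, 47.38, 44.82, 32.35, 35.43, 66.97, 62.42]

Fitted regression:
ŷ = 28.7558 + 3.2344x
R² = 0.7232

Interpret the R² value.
The model explains 72.32% of the variance in y (R² = 0.7232), leaving 27.68% unexplained; the fit is strong.

R² = 1 − SS_res/SS_tot compares the residual scatter to the total scatter of y about its mean.

Here R² = 0.7232:
- Explained: 72.32% of the variation in y
- Unexplained (residual): 100% − 72.32% = 27.68%
- Rule of thumb (below 0.3 weak; 0.3 to below 0.7 moderate; 0.7 and above strong) → strong

Equivalently, for simple linear regression R² = r², so |r| = √0.7232 ≈ 0.8504.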